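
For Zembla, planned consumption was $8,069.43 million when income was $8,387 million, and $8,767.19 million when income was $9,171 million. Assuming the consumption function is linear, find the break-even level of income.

Y = 5500

MPC = (8767.19 − 8069.43)/(9171 − 8387) = 697.76/784 = 0.89
a = 8069.43 − 0.89(8387) = 8069.43 − 7464.43 = 605
Break-even: Y = a/(1−MPC) = 605/0.11 = 5500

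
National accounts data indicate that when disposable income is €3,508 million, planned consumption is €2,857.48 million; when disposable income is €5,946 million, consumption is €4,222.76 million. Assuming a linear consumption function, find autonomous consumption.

MPC = ΔC/ΔY = (4222.76 − 2857.48)/(5946 − 3508) = 1365.28/2438 = 0.56
a = C − MPC·Y = 2857.48 − 0.56(3508) = 2857.48 − 1964.48 = 893

a = 893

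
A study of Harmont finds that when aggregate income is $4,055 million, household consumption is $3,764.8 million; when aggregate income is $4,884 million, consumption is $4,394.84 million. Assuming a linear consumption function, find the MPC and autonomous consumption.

MPC = 0.76; a = 683

MPC = ΔC/ΔY = (4394.84 − 3764.8)/(4884 − 4055) = 630.04/829 = 0.76
a = C − MPC·Y = 3764.8 − 0.76(4055) = 3764.8 − 3081.8 = 683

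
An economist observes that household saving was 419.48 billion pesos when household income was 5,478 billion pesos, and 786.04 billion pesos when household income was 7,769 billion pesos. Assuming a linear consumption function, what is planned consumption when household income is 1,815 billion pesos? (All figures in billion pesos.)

MPS = ΔS/ΔY = (786.04 − 419.48)/(7769 − 5478) = 366.56/2291 = 0.16
MPC = 1 − MPS = 0.84
Autonomous saving = 419.48 − 0.16(5478) = -457, so a = 457
C = 457 + 0.84(1815) = 457 + 1524.6 = 1981.6

C = 1981.6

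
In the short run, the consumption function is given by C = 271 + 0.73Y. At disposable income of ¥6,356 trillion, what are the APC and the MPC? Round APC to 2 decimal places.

APC = 0.77; MPC = 0.73

MPC = 0.73 (the slope of the consumption function)
C = 271 + 0.73(6356) = 4910.88, so APC = 4910.88/6356 = 0.77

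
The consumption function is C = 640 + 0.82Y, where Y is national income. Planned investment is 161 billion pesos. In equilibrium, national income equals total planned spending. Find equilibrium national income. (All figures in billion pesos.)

Y = 4450

Y = C + I = 640 + 0.82Y + 161
Y − 0.82Y = 801
0.18Y = 801, so Y = 801/0.18 = 4450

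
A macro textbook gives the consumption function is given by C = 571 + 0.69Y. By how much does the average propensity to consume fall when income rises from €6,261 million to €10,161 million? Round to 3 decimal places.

At Y = 6261: C = 571 + 0.69(6261) = 4891.09, APC = 4891.09/6261 = 0.7812
At Y = 10161: C = 7582.09, APC = 7582.09/10161 = 0.7462
Fall in APC = 0.7812 − 0.7462 = 0.035

ΔAPC = 0.035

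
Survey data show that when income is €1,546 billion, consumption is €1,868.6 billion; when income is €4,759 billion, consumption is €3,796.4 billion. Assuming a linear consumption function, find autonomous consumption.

a = 941

MPC = ΔC/ΔY = (3796.4 − 1868.6)/(4759 − 1546) = 1927.8/3213 = 0.6
a = C − MPC·Y = 1868.6 − 0.6(1546) = 1868.6 − 927.6 = 941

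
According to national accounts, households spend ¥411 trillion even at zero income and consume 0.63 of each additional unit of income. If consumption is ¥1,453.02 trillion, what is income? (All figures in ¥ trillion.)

411 + 0.63Y = 1453.02
0.63Y = 1042.02, so Y = 1042.02/0.63 = 1654

Y = 1654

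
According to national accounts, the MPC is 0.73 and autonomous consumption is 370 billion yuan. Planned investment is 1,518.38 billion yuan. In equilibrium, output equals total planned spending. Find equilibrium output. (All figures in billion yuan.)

Y = 6994

Y = C + I = 370 + 0.73Y + 1518.38
Y − 0.73Y = 1888.38
0.27Y = 1888.38, so Y = 1888.38/0.27 = 6994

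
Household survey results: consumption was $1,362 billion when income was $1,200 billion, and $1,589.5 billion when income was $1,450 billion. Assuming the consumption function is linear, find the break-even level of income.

Y = 3000

MPC = (1589.5 − 1362)/(1450 − 1200) = 227.5/250 = 0.91
a = 1362 − 0.91(1200) = 1362 − 1092 = 270
Break-even: Y = a/(1−MPC) = 270/0.09 = 3000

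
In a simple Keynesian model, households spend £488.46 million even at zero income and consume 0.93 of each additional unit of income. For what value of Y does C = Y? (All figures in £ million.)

Y = 6978

At break-even, C = Y: 488.46 + 0.93Y = Y
0.07Y = 488.46, so Y = 488.46/0.07 = 6978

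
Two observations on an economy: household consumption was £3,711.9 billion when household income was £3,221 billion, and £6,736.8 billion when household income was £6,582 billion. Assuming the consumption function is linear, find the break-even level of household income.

Y = 8130

MPC = (6736.8 − 3711.9)/(6582 − 3221) = 3024.9/3361 = 0.9
a = 3711.9 − 0.9(3221) = 3711.9 − 2898.9 = 813
Break-even: Y = a/(1−MPC) = 813/0.1 = 8130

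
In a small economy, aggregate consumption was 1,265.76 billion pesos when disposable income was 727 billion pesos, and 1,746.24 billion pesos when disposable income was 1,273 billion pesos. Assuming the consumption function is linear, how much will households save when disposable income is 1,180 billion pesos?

S = -484.4

MPC = (1746.24 − 1265.76)/(1273 − 727) = 480.48/546 = 0.88
a = 1265.76 − 0.88(727) = 1265.76 − 639.76 = 626
C = 626 + 0.88(1180) = 1664.4
S = 1180 − 1664.4 = -484.4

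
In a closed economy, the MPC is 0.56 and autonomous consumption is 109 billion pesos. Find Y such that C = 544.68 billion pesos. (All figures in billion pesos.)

Y = 778

109 + 0.56Y = 544.68
0.56Y = 435.68, so Y = 435.68/0.56 = 778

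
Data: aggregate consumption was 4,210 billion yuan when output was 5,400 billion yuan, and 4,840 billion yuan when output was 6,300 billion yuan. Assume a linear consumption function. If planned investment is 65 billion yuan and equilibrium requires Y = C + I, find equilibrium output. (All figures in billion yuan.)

MPC = (4840 − 4210)/(6300 − 5400) = 630/900 = 0.7
a = 4210 − 0.7(5400) = 430
Equilibrium: Y = 430 + 0.7Y + 65
0.3Y = 495, so Y = 495/0.3 = 1650

Y = 1650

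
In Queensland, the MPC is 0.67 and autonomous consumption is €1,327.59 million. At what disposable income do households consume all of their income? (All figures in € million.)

Y = 4023

At break-even, C = Y: 1327.59 + 0.67Y = Y
0.33Y = 1327.59, so Y = 1327.59/0.33 = 4023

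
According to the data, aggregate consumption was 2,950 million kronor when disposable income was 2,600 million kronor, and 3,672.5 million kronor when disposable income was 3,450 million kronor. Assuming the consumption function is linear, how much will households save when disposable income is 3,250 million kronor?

MPC = (3672.5 − 2950)/(3450 − 2600) = 722.5/850 = 0.85
a = 2950 − 0.85(2600) = 2950 − 2210 = 740
C = 740 + 0.85(3250) = 3502.5
S = 3250 − 3502.5 = -252.5

S = -252.5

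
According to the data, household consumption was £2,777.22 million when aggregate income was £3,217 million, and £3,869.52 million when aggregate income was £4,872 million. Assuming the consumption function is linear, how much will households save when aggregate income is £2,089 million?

MPC = (3869.52 − 2777.22)/(4872 − 3217) = 1092.3/1655 = 0.66
a = 2777.22 − 0.66(3217) = 2777.22 − 2123.22 = 654
C = 654 + 0.66(2089) = 2032.74
S = 2089 − 2032.74 = 56.26

S = 56.26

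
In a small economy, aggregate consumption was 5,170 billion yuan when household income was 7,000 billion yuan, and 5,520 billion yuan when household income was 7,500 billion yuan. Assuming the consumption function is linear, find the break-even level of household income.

Y = 900

MPC = (5520 − 5170)/(7500 − 7000) = 350/500 = 0.7
a = 5170 − 0.7(7000) = 5170 − 4900 = 270
Break-even: Y = a/(1−MPC) = 270/0.3 = 900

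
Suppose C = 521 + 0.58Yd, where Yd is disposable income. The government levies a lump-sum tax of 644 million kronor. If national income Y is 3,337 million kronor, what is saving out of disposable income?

Yd = Y − T = 3337 − 644 = 2693
C = 521 + 0.58(2693) = 521 + 1561.94 = 2082.94
S = Yd − C = 2693 − 2082.94 = 610.06

S = 610.06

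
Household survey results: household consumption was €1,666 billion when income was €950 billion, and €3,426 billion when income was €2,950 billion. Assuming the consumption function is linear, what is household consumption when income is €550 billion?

C = 1314

MPC = (3426 − 1666)/(2950 − 950) = 1760/2000 = 0.88
a = 1666 − 0.88(950) = 1666 − 836 = 830
C = 830 + 0.88(550) = 830 + 484 = 1314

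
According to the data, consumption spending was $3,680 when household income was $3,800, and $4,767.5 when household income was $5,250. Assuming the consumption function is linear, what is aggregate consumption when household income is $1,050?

MPC = (4767.5 − 3680)/(5250 − 3800) = 1087.5/1450 = 0.75
a = 3680 − 0.75(3800) = 3680 − 2850 = 830
C = 830 + 0.75(1050) = 830 + 787.5 = 1617.5

C = 1617.5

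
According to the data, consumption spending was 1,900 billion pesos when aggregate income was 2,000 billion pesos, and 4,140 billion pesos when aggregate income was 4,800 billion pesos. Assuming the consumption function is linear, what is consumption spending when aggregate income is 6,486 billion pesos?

MPC = (4140 − 1900)/(4800 − 2000) = 2240/2800 = 0.8
a = 1900 − 0.8(2000) = 1900 − 1600 = 300
C = 300 + 0.8(6486) = 300 + 5188.8 = 5488.8

C = 5488.8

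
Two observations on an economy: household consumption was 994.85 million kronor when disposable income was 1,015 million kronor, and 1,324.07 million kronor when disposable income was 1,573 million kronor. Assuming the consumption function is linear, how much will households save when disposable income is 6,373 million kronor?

S = 2216.93

MPC = (1324.07 − 994.85)/(1573 − 1015) = 329.22/558 = 0.59
a = 994.85 − 0.59(1015) = 994.85 − 598.85 = 396
C = 396 + 0.59(6373) = 4156.07
S = 6373 − 4156.07 = 2216.93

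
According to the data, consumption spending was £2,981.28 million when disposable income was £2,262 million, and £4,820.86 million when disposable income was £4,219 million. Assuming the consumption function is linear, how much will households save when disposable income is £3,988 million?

S = -615.72

MPC = (4820.86 − 2981.28)/(4219 − 2262) = 1839.58/1957 = 0.94
a = 2981.28 − 0.94(2262) = 2981.28 − 2126.28 = 855
C = 855 + 0.94(3988) = 4603.72
S = 3988 − 4603.72 = -615.72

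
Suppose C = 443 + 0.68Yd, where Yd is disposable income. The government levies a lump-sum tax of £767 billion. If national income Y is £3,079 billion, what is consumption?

C = 2015.16

Yd = Y − T = 3079 − 767 = 2312
C = 443 + 0.68(2312) = 443 + 1572.16 = 2015.16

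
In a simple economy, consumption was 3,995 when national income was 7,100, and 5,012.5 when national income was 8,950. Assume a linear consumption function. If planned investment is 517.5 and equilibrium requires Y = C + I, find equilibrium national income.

Y = 1350

MPC = (5012.5 − 3995)/(8950 − 7100) = 1017.5/1850 = 0.55
a = 3995 − 0.55(7100) = 90
Equilibrium: Y = 90 + 0.55Y + 517.5
0.45Y = 607.5, so Y = 607.5/0.45 = 1350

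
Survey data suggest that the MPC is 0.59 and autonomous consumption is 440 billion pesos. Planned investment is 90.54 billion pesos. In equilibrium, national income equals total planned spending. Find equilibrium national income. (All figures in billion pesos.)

Y = 1294

Y = C + I = 440 + 0.59Y + 90.54
Y − 0.59Y = 530.54
0.41Y = 530.54, so Y = 530.54/0.41 = 1294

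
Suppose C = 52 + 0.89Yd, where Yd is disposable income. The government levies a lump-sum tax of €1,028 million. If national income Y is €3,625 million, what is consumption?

C = 2363.33

Yd = Y − T = 3625 − 1028 = 2597
C = 52 + 0.89(2597) = 52 + 2311.33 = 2363.33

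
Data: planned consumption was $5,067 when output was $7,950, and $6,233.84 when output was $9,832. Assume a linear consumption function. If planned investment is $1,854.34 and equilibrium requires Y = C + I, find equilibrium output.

Y = 5243

MPC = (6233.84 − 5067)/(9832 − 7950) = 1166.84/1882 = 0.62
a = 5067 − 0.62(7950) = 138
Equilibrium: Y = 138 + 0.62Y + 1854.34
0.38Y = 1992.34, so Y = 1992.34/0.38 = 5243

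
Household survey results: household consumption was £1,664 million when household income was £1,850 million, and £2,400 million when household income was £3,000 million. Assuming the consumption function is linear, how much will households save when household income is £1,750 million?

S = 150

MPC = (2400 − 1664)/(3000 − 1850) = 736/1150 = 0.64
a = 1664 − 0.64(1850) = 1664 − 1184 = 480
C = 480 + 0.64(1750) = 1600
S = 1750 − 1600 = 150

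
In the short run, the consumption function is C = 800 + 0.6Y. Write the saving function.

S = Y − C = Y − (800 + 0.6Y) = -800 + (1 − 0.6)Y

S = -800 + 0.4Y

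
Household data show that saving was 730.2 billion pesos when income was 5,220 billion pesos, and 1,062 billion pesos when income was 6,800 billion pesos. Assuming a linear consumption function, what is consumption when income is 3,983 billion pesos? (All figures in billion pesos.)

C = 3512.57

MPS = ΔS/ΔY = (1062 − 730.2)/(6800 − 5220) = 331.8/1580 = 0.21
MPC = 1 − MPS = 0.79
Autonomous saving = 730.2 − 0.21(5220) = -366, so a = 366
C = 366 + 0.79(3983) = 366 + 3146.57 = 3512.57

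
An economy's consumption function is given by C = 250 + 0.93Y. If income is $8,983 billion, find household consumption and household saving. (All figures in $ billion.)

C = 8604.19; S = 378.81

C = 250 + 0.93(8983) = 250 + 8354.19 = 8604.19
S = Y − C = 8983 − 8604.19 = 378.81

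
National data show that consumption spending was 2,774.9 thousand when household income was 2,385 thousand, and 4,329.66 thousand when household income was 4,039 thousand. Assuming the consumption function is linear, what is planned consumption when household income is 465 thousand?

C = 970.1

MPC = (4329.66 − 2774.9)/(4039 − 2385) = 1554.76/1654 = 0.94
a = 2774.9 − 0.94(2385) = 2774.9 − 2241.9 = 533
C = 533 + 0.94(465) = 533 + 437.1 = 970.1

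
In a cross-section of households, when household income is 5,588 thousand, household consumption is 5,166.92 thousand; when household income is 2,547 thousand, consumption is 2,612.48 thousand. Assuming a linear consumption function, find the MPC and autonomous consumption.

MPC = ΔC/ΔY = (5166.92 − 2612.48)/(5588 − 2547) = 2554.44/3041 = 0.84
a = C − MPC·Y = 2612.48 − 0.84(2547) = 2612.48 − 2139.48 = 473

MPC = 0.84; a = 473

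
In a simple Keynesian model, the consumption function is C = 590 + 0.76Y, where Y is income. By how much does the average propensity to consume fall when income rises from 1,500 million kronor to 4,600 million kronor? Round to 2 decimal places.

ΔAPC = 0.27

At Y = 1500: C = 590 + 0.76(1500) = 1730, APC = 1730/1500 = 1.153
At Y = 4600: C = 4086, APC = 4086/4600 = 0.888
Fall in APC = 1.153 − 0.888 = 0.265 ≈ 0.27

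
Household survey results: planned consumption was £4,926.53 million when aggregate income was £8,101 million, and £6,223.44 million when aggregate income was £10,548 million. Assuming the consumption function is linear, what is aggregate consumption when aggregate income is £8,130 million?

C = 4941.9

MPC = (6223.44 − 4926.53)/(10548 − 8101) = 1296.91/2447 = 0.53
a = 4926.53 − 0.53(8101) = 4926.53 − 4293.53 = 633
C = 633 + 0.53(8130) = 633 + 4308.9 = 4941.9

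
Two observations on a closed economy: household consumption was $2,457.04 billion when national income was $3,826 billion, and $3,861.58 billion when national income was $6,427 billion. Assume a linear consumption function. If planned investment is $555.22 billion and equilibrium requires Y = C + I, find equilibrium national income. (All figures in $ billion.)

Y = 2057

MPC = (3861.58 − 2457.04)/(6427 − 3826) = 1404.54/2601 = 0.54
a = 2457.04 − 0.54(3826) = 391
Equilibrium: Y = 391 + 0.54Y + 555.22
0.46Y = 946.22, so Y = 946.22/0.46 = 2057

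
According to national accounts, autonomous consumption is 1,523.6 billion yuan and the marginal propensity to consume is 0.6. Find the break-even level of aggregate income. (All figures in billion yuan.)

Y = 3809

At break-even, C = Y: 1523.6 + 0.6Y = Y
0.4Y = 1523.6, so Y = 1523.6/0.4 = 3809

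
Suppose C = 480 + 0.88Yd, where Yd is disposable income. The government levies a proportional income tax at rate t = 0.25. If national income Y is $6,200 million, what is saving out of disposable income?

S = 78

Yd = (1 − 0.25)(6200) = 0.75(6200) = 4650
C = 480 + 0.88(4650) = 480 + 4092 = 4572
S = Yd − C = 4650 − 4572 = 78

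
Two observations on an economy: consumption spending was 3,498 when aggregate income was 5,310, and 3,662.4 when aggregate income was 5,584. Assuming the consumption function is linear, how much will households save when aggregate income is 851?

MPC = (3662.4 − 3498)/(5584 − 5310) = 164.4/274 = 0.6
a = 3498 − 0.6(5310) = 3498 − 3186 = 312
C = 312 + 0.6(851) = 822.6
S = 851 − 822.6 = 28.4

S = 28.4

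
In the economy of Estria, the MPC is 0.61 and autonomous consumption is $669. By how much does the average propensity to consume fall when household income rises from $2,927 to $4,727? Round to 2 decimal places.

At Y = 2927: C = 669 + 0.61(2927) = 2454.47, APC = 2454.47/2927 = 0.839
At Y = 4727: C = 3552.47, APC = 3552.47/4727 = 0.752
Fall in APC = 0.839 − 0.752 = 0.087 ≈ 0.09

ΔAPC = 0.09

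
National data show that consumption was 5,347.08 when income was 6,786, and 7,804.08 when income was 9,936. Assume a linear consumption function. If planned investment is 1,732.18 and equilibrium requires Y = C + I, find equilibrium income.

MPC = (7804.08 − 5347.08)/(9936 − 6786) = 2457/3150 = 0.78
a = 5347.08 − 0.78(6786) = 54
Equilibrium: Y = 54 + 0.78Y + 1732.18
0.22Y = 1786.18, so Y = 1786.18/0.22 = 8119

Y = 8119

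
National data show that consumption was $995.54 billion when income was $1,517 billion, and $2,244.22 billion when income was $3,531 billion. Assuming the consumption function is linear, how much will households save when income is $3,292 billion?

MPC = (2244.22 − 995.54)/(3531 − 1517) = 1248.68/2014 = 0.62
a = 995.54 − 0.62(1517) = 995.54 − 940.54 = 55
C = 55 + 0.62(3292) = 2096.04
S = 3292 − 2096.04 = 1195.96

S = 1195.96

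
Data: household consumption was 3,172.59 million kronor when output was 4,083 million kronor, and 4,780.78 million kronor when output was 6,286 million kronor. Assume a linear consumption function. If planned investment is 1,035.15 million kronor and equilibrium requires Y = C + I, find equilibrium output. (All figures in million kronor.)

Y = 4545

MPC = (4780.78 − 3172.59)/(6286 − 4083) = 1608.19/2203 = 0.73
a = 3172.59 − 0.73(4083) = 192
Equilibrium: Y = 192 + 0.73Y + 1035.15
0.27Y = 1227.15, so Y = 1227.15/0.27 = 4545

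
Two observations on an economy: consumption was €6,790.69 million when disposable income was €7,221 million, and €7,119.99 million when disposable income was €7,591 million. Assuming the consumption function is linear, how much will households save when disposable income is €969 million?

S = -257.41

MPC = (7119.99 − 6790.69)/(7591 − 7221) = 329.3/370 = 0.89
a = 6790.69 − 0.89(7221) = 6790.69 − 6426.69 = 364
C = 364 + 0.89(969) = 1226.41
S = 969 − 1226.41 = -257.41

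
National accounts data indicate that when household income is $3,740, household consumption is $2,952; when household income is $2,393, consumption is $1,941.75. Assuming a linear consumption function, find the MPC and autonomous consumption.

MPC = ΔC/ΔY = (2952 − 1941.75)/(3740 − 2393) = 1010.25/1347 = 0.75
a = C − MPC·Y = 1941.75 − 0.75(2393) = 1941.75 − 1794.75 = 147

MPC = 0.75; a = 147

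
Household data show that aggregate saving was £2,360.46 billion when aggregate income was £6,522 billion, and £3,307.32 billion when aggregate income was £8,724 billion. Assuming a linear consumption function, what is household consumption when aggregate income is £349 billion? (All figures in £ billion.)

MPS = ΔS/ΔY = (3307.32 − 2360.46)/(8724 − 6522) = 946.86/2202 = 0.43
MPC = 1 − MPS = 0.57
Autonomous saving = 2360.46 − 0.43(6522) = -444, so a = 444
C = 444 + 0.57(349) = 444 + 198.93 = 642.93

C = 642.93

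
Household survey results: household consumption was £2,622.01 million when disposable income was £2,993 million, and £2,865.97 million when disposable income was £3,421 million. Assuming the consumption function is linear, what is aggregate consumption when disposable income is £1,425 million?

C = 1728.25

MPC = (2865.97 − 2622.01)/(3421 − 2993) = 243.96/428 = 0.57
a = 2622.01 − 0.57(2993) = 2622.01 − 1706.01 = 916
C = 916 + 0.57(1425) = 916 + 812.25 = 1728.25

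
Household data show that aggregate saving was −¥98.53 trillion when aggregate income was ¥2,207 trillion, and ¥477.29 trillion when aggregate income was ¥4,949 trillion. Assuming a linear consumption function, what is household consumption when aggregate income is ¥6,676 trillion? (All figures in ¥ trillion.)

MPS = ΔS/ΔY = (477.29 − (-98.53))/(4949 − 2207) = 575.82/2742 = 0.21
MPC = 1 − MPS = 0.79
Autonomous saving = -98.53 − 0.21(2207) = -562, so a = 562
C = 562 + 0.79(6676) = 562 + 5274.04 = 5836.04

C = 5836.04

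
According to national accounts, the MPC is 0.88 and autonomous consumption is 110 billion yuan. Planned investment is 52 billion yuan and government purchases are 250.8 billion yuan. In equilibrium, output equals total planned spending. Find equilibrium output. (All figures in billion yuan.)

Y = C + I + G = 110 + 0.88Y + 52 + 250.8
Y − 0.88Y = 412.8
0.12Y = 412.8, so Y = 412.8/0.12 = 3440

Y = 3440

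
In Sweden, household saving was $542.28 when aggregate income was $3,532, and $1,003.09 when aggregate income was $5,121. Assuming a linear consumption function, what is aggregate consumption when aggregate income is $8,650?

C = 6623.5

MPS = ΔS/ΔY = (1003.09 − 542.28)/(5121 − 3532) = 460.81/1589 = 0.29
MPC = 1 − MPS = 0.71
Autonomous saving = 542.28 − 0.29(3532) = -482, so a = 482
C = 482 + 0.71(8650) = 482 + 6141.5 = 6623.5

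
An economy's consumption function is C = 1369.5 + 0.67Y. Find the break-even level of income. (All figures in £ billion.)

At break-even, C = Y: 1369.5 + 0.67Y = Y
0.33Y = 1369.5, so Y = 1369.5/0.33 = 4150

Y = 4150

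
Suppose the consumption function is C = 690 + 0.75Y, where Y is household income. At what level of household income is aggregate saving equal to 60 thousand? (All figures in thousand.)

S = Y − C = -690 + 0.25Y
-690 + 0.25Y = 60, so 0.25Y = 750 and Y = 3000

Y = 3000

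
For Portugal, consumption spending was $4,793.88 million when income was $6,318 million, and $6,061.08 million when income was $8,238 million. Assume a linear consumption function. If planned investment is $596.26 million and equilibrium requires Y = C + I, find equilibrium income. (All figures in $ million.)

Y = 3589

MPC = (6061.08 − 4793.88)/(8238 − 6318) = 1267.2/1920 = 0.66
a = 4793.88 − 0.66(6318) = 624
Equilibrium: Y = 624 + 0.66Y + 596.26
0.34Y = 1220.26, so Y = 1220.26/0.34 = 3589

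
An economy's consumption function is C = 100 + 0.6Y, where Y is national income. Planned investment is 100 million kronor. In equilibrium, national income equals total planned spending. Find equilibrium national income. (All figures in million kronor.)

Y = 500

Y = C + I = 100 + 0.6Y + 100
Y − 0.6Y = 200
0.4Y = 200, so Y = 200/0.4 = 500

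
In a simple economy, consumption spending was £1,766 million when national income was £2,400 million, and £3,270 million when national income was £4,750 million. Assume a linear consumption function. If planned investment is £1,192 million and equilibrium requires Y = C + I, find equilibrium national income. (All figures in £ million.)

Y = 3950

MPC = (3270 − 1766)/(4750 − 2400) = 1504/2350 = 0.64
a = 1766 − 0.64(2400) = 230
Equilibrium: Y = 230 + 0.64Y + 1192
0.36Y = 1422, so Y = 1422/0.36 = 3950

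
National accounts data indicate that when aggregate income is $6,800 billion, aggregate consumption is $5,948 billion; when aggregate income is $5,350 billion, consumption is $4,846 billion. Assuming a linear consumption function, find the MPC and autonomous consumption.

MPC = 0.76; a = 780

MPC = ΔC/ΔY = (5948 − 4846)/(6800 − 5350) = 1102/1450 = 0.76
a = C − MPC·Y = 4846 − 0.76(5350) = 4846 − 4066 = 780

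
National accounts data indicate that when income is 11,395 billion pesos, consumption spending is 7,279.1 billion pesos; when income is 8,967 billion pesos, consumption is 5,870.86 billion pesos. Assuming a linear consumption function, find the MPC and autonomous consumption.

MPC = 0.58; a = 670

MPC = ΔC/ΔY = (7279.1 − 5870.86)/(11395 − 8967) = 1408.24/2428 = 0.58
a = C − MPC·Y = 5870.86 − 0.58(8967) = 5870.86 − 5200.86 = 670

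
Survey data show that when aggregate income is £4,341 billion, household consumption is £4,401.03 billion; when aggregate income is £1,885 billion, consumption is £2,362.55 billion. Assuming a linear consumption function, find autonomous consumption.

MPC = ΔC/ΔY = (4401.03 − 2362.55)/(4341 − 1885) = 2038.48/2456 = 0.83
a = C − MPC·Y = 2362.55 − 0.83(1885) = 2362.55 − 1564.55 = 798

a = 798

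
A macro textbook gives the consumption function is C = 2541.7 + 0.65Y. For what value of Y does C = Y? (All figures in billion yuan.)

At break-even, C = Y: 2541.7 + 0.65Y = Y
0.35Y = 2541.7, so Y = 2541.7/0.35 = 7262

Y = 7262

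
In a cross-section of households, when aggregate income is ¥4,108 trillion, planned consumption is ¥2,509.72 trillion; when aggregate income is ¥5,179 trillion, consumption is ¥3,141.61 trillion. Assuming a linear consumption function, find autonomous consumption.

a = 86

MPC = ΔC/ΔY = (3141.61 − 2509.72)/(5179 − 4108) = 631.89/1071 = 0.59
a = C − MPC·Y = 2509.72 − 0.59(4108) = 2509.72 − 2423.72 = 86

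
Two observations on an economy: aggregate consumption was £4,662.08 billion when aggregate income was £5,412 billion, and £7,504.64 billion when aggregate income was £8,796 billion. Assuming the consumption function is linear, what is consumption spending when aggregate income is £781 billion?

C = 772.04

MPC = (7504.64 − 4662.08)/(8796 − 5412) = 2842.56/3384 = 0.84
a = 4662.08 − 0.84(5412) = 4662.08 − 4546.08 = 116
C = 116 + 0.84(781) = 116 + 656.04 = 772.04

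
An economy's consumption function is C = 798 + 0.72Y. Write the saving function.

S = Y − C = Y − (798 + 0.72Y) = -798 + (1 − 0.72)Y

S = -798 + 0.28Y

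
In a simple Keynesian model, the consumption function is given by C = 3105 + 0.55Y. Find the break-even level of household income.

At break-even, C = Y: 3105 + 0.55Y = Y
0.45Y = 3105, so Y = 3105/0.45 = 6900

Y = 6900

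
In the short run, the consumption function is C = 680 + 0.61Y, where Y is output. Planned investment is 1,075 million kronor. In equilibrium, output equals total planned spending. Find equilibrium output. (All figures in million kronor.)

Y = 4500

Y = C + I = 680 + 0.61Y + 1075
Y − 0.61Y = 1755
0.39Y = 1755, so Y = 1755/0.39 = 4500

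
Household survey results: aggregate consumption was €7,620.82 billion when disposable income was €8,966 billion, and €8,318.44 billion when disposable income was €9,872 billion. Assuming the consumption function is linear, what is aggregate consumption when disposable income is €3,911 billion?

C = 3728.47

MPC = (8318.44 − 7620.82)/(9872 − 8966) = 697.62/906 = 0.77
a = 7620.82 − 0.77(8966) = 7620.82 − 6903.82 = 717
C = 717 + 0.77(3911) = 717 + 3011.47 = 3728.47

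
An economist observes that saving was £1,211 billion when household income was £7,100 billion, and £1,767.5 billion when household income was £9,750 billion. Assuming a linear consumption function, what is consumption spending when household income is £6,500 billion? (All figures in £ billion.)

MPS = ΔS/ΔY = (1767.5 − 1211)/(9750 − 7100) = 556.5/2650 = 0.21
MPC = 1 − MPS = 0.79
Autonomous saving = 1211 − 0.21(7100) = -280, so a = 280
C = 280 + 0.79(6500) = 280 + 5135 = 5415

C = 5415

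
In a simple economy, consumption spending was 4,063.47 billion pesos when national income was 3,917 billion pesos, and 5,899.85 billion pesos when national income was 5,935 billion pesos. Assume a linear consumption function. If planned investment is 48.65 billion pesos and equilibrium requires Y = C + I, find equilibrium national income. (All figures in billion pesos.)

MPC = (5899.85 − 4063.47)/(5935 − 3917) = 1836.38/2018 = 0.91
a = 4063.47 − 0.91(3917) = 499
Equilibrium: Y = 499 + 0.91Y + 48.65
0.09Y = 547.65, so Y = 547.65/0.09 = 6085

Y = 6085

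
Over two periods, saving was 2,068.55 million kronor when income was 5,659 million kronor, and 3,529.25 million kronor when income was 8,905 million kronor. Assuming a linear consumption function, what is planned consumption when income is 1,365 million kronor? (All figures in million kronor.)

C = 1228.75

MPS = ΔS/ΔY = (3529.25 − 2068.55)/(8905 − 5659) = 1460.7/3246 = 0.45
MPC = 1 − MPS = 0.55
Autonomous saving = 2068.55 − 0.45(5659) = -478, so a = 478
C = 478 + 0.55(1365) = 478 + 750.75 = 1228.75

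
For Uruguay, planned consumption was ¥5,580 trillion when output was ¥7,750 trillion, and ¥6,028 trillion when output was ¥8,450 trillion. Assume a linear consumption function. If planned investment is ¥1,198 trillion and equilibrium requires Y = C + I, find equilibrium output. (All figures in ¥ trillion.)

Y = 5050

MPC = (6028 − 5580)/(8450 − 7750) = 448/700 = 0.64
a = 5580 − 0.64(7750) = 620
Equilibrium: Y = 620 + 0.64Y + 1198
0.36Y = 1818, so Y = 1818/0.36 = 5050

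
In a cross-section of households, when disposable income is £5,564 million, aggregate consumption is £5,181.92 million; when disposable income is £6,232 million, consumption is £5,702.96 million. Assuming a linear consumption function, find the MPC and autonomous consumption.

MPC = 0.78; a = 842

MPC = ΔC/ΔY = (5702.96 − 5181.92)/(6232 − 5564) = 521.04/668 = 0.78
a = C − MPC·Y = 5181.92 − 0.78(5564) = 5181.92 − 4339.92 = 842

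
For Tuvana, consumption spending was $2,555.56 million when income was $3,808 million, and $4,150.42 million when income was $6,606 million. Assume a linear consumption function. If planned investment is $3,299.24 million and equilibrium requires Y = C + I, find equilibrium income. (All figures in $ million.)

MPC = (4150.42 − 2555.56)/(6606 − 3808) = 1594.86/2798 = 0.57
a = 2555.56 − 0.57(3808) = 385
Equilibrium: Y = 385 + 0.57Y + 3299.24
0.43Y = 3684.24, so Y = 3684.24/0.43 = 8568

Y = 8568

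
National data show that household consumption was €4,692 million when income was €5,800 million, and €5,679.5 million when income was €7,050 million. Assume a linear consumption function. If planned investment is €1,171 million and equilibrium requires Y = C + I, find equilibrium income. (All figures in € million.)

Y = 6100

MPC = (5679.5 − 4692)/(7050 − 5800) = 987.5/1250 = 0.79
a = 4692 − 0.79(5800) = 110
Equilibrium: Y = 110 + 0.79Y + 1171
0.21Y = 1281, so Y = 1281/0.21 = 6100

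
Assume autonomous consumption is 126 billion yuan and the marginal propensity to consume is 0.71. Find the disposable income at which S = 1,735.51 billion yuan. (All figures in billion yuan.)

Y = 6419

S = Y − C = -126 + 0.29Y
-126 + 0.29Y = 1735.51, so 0.29Y = 1861.51 and Y = 6419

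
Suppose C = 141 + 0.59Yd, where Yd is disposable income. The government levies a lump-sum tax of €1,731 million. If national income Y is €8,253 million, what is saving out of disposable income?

Yd = Y − T = 8253 − 1731 = 6522
C = 141 + 0.59(6522) = 141 + 3847.98 = 3988.98
S = Yd − C = 6522 − 3988.98 = 2533.02

S = 2533.02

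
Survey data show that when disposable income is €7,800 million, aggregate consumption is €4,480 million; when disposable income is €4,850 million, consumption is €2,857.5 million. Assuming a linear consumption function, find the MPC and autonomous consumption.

MPC = 0.55; a = 190

MPC = ΔC/ΔY = (4480 − 2857.5)/(7800 − 4850) = 1622.5/2950 = 0.55
a = C − MPC·Y = 2857.5 − 0.55(4850) = 2857.5 − 2667.5 = 190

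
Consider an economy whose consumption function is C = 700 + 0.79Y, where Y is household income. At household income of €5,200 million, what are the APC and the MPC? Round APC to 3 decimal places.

MPC = 0.79 (the slope of the consumption function)
C = 700 + 0.79(5200) = 4808, so APC = 4808/5200 = 0.925

APC = 0.925; MPC = 0.79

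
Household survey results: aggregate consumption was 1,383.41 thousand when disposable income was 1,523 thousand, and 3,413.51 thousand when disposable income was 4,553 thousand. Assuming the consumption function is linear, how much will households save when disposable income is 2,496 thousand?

S = 460.68

MPC = (3413.51 − 1383.41)/(4553 − 1523) = 2030.1/3030 = 0.67
a = 1383.41 − 0.67(1523) = 1383.41 − 1020.41 = 363
C = 363 + 0.67(2496) = 2035.32
S = 2496 − 2035.32 = 460.68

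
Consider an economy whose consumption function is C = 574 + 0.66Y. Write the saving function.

S = -574 + 0.34Y

S = Y − C = Y − (574 + 0.66Y) = -574 + (1 − 0.66)Y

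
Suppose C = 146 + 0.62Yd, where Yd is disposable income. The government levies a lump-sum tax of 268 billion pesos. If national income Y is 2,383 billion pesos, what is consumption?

Yd = Y − T = 2383 − 268 = 2115
C = 146 + 0.62(2115) = 146 + 1311.3 = 1457.3

C = 1457.3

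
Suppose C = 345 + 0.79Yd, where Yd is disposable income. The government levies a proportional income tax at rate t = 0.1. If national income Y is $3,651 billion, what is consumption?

Yd = (1 − 0.1)(3651) = 0.9(3651) = 3285.9
C = 345 + 0.79(3285.9) = 345 + 2595.861 = 2940.861

C = 2940.861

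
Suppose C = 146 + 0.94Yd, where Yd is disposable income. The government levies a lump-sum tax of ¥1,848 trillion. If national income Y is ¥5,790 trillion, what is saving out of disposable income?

S = 90.52

Yd = Y − T = 5790 − 1848 = 3942
C = 146 + 0.94(3942) = 146 + 3705.48 = 3851.48
S = Yd − C = 3942 − 3851.48 = 90.52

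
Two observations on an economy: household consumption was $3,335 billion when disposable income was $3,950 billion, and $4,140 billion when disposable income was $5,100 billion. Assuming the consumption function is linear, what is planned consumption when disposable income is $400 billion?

C = 850

MPC = (4140 − 3335)/(5100 − 3950) = 805/1150 = 0.7
a = 3335 − 0.7(3950) = 3335 − 2765 = 570
C = 570 + 0.7(400) = 570 + 280 = 850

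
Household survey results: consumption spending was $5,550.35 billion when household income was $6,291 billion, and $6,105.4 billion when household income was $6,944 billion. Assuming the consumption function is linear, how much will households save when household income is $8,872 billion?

MPC = (6105.4 − 5550.35)/(6944 − 6291) = 555.05/653 = 0.85
a = 5550.35 − 0.85(6291) = 5550.35 − 5347.35 = 203
C = 203 + 0.85(8872) = 7744.2
S = 8872 − 7744.2 = 1127.8

S = 1127.8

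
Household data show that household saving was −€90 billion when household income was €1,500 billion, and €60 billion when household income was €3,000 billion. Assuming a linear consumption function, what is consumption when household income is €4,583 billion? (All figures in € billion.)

MPS = ΔS/ΔY = (60 − (-90))/(3000 − 1500) = 150/1500 = 0.1
MPC = 1 − MPS = 0.9
Autonomous saving = -90 − 0.1(1500) = -240, so a = 240
C = 240 + 0.9(4583) = 240 + 4124.7 = 4364.7

C = 4364.7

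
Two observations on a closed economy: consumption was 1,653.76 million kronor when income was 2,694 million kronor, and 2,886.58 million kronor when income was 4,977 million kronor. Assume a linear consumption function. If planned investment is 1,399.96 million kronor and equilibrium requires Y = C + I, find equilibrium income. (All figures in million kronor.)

Y = 3476

MPC = (2886.58 − 1653.76)/(4977 − 2694) = 1232.82/2283 = 0.54
a = 1653.76 − 0.54(2694) = 199
Equilibrium: Y = 199 + 0.54Y + 1399.96
0.46Y = 1598.96, so Y = 1598.96/0.46 = 3476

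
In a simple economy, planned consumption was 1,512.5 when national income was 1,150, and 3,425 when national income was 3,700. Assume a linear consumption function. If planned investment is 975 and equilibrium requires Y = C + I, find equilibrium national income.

Y = 6500

MPC = (3425 − 1512.5)/(3700 − 1150) = 1912.5/2550 = 0.75
a = 1512.5 − 0.75(1150) = 650
Equilibrium: Y = 650 + 0.75Y + 975
0.25Y = 1625, so Y = 1625/0.25 = 6500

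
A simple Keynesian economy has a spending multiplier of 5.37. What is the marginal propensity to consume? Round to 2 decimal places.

MPC = 0.81

k = 1/(1 − MPC), so 1 − MPC = 1/k = 1/5.37 = 0.1862
MPC = 1 − 0.1862 = 0.81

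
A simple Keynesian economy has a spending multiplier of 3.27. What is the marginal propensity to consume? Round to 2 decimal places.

MPC = 0.69

k = 1/(1 − MPC), so 1 − MPC = 1/k = 1/3.27 = 0.3058
MPC = 1 − 0.3058 = 0.69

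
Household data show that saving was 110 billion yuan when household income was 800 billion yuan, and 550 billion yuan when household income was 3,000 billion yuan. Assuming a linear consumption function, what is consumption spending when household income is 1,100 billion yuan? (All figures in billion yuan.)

MPS = ΔS/ΔY = (550 − 110)/(3000 − 800) = 440/2200 = 0.2
MPC = 1 − MPS = 0.8
Autonomous saving = 110 − 0.2(800) = -50, so a = 50
C = 50 + 0.8(1100) = 50 + 880 = 930

C = 930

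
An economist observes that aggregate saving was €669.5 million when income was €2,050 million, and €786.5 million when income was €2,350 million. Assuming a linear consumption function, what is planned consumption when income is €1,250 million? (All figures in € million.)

C = 892.5

MPS = ΔS/ΔY = (786.5 − 669.5)/(2350 − 2050) = 117/300 = 0.39
MPC = 1 − MPS = 0.61
Autonomous saving = 669.5 − 0.39(2050) = -130, so a = 130
C = 130 + 0.61(1250) = 130 + 762.5 = 892.5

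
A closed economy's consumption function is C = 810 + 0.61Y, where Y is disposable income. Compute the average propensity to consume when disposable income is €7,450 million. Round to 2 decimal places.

APC = 0.72

C = 810 + 0.61(7450) = 5354.5
APC = C/Y = 5354.5/7450 = 0.72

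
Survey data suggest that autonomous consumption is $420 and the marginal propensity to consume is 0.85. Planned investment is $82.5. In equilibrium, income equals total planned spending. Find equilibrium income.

Y = 3350

Y = C + I = 420 + 0.85Y + 82.5
Y − 0.85Y = 502.5
0.15Y = 502.5, so Y = 502.5/0.15 = 3350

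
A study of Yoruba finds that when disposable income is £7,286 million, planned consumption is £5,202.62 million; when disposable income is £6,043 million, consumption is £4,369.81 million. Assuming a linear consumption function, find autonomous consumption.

MPC = ΔC/ΔY = (5202.62 − 4369.81)/(7286 − 6043) = 832.81/1243 = 0.67
a = C − MPC·Y = 4369.81 − 0.67(6043) = 4369.81 − 4048.81 = 321

a = 321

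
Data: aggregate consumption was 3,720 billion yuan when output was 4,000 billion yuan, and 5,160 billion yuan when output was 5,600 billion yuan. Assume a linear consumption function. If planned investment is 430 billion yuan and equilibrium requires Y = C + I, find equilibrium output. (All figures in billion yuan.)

MPC = (5160 − 3720)/(5600 − 4000) = 1440/1600 = 0.9
a = 3720 − 0.9(4000) = 120
Equilibrium: Y = 120 + 0.9Y + 430
0.1Y = 550, so Y = 550/0.1 = 5500

Y = 5500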